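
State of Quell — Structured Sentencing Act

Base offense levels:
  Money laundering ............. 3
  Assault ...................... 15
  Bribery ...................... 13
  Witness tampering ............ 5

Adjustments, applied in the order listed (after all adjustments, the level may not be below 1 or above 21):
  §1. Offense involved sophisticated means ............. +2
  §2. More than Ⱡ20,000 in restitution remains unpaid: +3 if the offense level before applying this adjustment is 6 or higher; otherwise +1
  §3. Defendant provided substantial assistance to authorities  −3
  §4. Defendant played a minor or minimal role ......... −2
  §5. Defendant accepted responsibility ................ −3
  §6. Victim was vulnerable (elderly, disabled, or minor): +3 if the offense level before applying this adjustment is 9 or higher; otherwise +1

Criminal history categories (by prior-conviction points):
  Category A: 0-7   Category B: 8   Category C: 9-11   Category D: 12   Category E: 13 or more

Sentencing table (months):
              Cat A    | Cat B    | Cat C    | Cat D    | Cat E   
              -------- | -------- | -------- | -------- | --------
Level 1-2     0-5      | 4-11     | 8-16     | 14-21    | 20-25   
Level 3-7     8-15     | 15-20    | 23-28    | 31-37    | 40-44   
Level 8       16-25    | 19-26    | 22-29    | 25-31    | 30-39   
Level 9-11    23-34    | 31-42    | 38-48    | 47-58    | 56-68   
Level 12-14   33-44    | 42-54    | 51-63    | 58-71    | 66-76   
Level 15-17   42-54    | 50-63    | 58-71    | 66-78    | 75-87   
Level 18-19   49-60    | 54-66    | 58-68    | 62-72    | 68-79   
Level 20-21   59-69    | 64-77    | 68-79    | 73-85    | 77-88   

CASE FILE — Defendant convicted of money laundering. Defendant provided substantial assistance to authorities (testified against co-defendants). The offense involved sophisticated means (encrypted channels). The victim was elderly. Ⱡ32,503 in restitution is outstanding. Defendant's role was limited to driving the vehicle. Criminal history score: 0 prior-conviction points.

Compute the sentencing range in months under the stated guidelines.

Base offense level for money laundering: 3.
§1 applies: 3 + 2 = 5.
§2 applies (level before this adjustment is 5 < 6, so +1): 5 + 1 = 6.
§3 applies: 6 − 3 = 3.
§4 applies: 3 − 2 = 1.
§6 applies (level before this adjustment is 1 < 9, so +1): 1 + 1 = 2.
Final offense level: 2.
Criminal history: 0 prior points → Category A (0-7).
Level 2 falls in the 1-2 band.
Grid: Level 1-2 × Category A = 0-5 months.

0-5 months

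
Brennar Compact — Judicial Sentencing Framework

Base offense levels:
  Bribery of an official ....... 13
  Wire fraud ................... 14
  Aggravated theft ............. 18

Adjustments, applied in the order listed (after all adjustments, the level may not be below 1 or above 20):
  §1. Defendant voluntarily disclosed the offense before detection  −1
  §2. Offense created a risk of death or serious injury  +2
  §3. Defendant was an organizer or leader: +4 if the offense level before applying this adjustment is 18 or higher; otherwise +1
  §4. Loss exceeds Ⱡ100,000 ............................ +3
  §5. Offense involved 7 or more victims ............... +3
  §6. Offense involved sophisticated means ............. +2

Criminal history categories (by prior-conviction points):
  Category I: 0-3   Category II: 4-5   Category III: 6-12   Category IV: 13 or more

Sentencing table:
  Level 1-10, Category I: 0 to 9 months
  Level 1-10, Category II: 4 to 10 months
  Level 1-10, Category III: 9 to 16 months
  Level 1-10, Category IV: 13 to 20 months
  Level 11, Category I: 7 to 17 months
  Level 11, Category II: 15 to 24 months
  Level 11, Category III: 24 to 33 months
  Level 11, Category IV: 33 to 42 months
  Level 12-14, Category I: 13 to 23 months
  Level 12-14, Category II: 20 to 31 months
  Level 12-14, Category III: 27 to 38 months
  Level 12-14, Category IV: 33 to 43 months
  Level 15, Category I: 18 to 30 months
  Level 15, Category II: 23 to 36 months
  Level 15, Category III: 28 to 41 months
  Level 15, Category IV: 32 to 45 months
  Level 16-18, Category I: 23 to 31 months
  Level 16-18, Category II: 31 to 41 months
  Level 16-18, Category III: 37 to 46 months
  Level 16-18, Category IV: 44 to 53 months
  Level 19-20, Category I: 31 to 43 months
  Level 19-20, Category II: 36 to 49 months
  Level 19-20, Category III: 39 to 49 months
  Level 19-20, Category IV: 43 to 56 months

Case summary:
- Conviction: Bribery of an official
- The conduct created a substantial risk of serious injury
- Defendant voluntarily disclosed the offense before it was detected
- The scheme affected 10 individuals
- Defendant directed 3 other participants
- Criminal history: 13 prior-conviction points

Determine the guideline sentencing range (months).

Base offense level for bribery of an official: 13.
§1 applies: 13 − 1 = 12.
§2 applies: 12 + 2 = 14.
§3 applies (level before this adjustment is 14 < 18, so +1): 14 + 1 = 15.
§5 applies: 15 + 3 = 18.
Final offense level: 18.
Criminal history: 13 prior points → Category IV (13+).
Level 18 falls in the 16-18 band.
Grid: Level 16-18 × Category IV = 44-53 months.

44-53 months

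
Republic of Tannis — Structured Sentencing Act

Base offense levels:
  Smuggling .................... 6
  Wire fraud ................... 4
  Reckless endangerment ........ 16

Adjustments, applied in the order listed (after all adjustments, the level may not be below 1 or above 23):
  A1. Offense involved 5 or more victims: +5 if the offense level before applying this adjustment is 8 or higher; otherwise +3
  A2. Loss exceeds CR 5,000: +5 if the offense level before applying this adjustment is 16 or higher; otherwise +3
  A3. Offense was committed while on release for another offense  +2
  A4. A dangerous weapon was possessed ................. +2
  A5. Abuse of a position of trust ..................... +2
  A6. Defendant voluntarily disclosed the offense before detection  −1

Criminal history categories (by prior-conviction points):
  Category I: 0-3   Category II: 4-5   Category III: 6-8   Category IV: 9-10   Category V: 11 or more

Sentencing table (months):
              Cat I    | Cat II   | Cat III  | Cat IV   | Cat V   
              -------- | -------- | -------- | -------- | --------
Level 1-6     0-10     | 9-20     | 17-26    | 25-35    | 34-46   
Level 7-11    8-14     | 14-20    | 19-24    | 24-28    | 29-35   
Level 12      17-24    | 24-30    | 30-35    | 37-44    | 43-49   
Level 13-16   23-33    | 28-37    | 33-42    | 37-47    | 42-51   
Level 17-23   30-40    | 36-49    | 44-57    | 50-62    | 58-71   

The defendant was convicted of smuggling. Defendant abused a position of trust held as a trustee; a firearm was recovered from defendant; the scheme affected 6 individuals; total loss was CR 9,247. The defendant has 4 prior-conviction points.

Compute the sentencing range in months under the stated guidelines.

Base offense level for smuggling: 6.
A1 applies (level before this adjustment is 6 < 8, so +3): 6 + 3 = 9.
A2 applies (level before this adjustment is 9 < 16, so +3): 9 + 3 = 12.
A4 applies: 12 + 2 = 14.
A5 applies: 14 + 2 = 16.
Final offense level: 16.
Criminal history: 4 prior points → Category II (4-5).
Level 16 falls in the 13-16 band.
Grid: Level 13-16 × Category II = 28-37 months.

28-37 months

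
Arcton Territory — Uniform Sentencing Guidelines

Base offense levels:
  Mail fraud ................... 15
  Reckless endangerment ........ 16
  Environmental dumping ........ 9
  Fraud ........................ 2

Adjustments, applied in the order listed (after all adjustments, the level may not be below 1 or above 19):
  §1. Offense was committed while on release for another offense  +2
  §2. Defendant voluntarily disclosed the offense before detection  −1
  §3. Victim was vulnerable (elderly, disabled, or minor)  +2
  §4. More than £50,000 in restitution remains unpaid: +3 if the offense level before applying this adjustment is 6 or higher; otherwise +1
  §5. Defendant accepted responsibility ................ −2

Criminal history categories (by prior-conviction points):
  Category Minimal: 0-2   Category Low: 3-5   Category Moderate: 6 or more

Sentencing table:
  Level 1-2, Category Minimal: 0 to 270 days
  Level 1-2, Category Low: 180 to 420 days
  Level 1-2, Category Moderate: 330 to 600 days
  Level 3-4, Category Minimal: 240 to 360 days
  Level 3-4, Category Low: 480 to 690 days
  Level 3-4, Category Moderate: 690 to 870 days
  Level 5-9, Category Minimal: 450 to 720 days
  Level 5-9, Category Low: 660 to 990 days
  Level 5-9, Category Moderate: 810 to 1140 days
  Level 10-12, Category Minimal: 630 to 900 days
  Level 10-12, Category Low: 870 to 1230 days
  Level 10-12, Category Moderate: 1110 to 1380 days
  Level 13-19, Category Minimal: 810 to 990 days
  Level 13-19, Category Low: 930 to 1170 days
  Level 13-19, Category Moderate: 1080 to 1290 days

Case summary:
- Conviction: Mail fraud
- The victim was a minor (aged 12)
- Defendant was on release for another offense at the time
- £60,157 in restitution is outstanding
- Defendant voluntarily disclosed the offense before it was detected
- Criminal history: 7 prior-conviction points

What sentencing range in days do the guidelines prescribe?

Base offense level for mail fraud: 15.
§1 applies: 15 + 2 = 17.
§2 applies: 17 − 1 = 16.
§3 applies: 16 + 2 = 18.
§4 applies (level before this adjustment is 18 ≥ 6, so +3): 18 + 3 = 21.
Level 21 exceeds the maximum of 19; capped at 19.
Final offense level: 19.
Criminal history: 7 prior points → Category Moderate (6+).
Level 19 falls in the 13-19 band.
Grid: Level 13-19 × Category Moderate = 1080-1290 days.

1080-1290 days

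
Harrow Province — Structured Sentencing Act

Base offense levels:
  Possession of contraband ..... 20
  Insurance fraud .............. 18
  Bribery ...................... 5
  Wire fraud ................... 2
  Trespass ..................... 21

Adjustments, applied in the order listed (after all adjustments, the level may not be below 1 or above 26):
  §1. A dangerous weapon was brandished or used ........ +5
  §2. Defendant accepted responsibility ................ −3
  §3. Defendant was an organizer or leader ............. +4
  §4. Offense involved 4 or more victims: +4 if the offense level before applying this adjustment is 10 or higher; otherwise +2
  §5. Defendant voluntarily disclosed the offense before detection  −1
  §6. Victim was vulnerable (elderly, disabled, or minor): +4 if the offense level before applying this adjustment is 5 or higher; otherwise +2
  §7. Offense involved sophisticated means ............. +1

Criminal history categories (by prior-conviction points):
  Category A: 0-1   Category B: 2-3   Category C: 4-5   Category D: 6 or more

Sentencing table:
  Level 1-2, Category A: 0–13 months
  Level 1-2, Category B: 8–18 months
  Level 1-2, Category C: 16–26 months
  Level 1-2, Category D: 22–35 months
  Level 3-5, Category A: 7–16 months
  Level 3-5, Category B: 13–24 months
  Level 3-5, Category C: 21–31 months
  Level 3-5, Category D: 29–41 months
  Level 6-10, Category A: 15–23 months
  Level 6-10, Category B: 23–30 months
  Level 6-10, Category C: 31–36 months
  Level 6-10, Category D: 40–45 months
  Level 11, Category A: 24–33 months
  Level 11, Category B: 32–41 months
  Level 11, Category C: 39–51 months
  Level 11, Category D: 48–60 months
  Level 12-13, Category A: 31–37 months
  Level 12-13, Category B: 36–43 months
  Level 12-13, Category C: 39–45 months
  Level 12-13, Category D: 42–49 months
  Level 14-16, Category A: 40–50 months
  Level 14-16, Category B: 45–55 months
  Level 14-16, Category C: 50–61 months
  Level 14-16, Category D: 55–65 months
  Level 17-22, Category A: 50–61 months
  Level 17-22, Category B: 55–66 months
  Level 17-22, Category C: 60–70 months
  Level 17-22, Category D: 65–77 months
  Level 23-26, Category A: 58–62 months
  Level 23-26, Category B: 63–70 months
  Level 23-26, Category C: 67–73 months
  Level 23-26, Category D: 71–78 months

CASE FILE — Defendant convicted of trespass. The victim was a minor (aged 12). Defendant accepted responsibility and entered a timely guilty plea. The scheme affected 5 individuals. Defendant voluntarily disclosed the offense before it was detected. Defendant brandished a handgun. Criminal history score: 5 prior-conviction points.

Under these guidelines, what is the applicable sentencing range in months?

Base offense level for trespass: 21.
§1 applies: 21 + 5 = 26.
§2 applies: 26 − 3 = 23.
§3 does not apply.
§4 applies (level before this adjustment is 23 ≥ 10, so +4): 23 + 4 = 27.
§5 applies: 27 − 1 = 26.
§6 applies (level before this adjustment is 26 ≥ 5, so +4): 26 + 4 = 30.
§7 does not apply.
Level 30 exceeds the maximum of 26; capped at 26.
Final offense level: 26.
Criminal history: 5 prior points → Category C (4-5).
Level 26 falls in the 23-26 band.
Grid: Level 23-26 × Category C = 67-73 months.

67-73 months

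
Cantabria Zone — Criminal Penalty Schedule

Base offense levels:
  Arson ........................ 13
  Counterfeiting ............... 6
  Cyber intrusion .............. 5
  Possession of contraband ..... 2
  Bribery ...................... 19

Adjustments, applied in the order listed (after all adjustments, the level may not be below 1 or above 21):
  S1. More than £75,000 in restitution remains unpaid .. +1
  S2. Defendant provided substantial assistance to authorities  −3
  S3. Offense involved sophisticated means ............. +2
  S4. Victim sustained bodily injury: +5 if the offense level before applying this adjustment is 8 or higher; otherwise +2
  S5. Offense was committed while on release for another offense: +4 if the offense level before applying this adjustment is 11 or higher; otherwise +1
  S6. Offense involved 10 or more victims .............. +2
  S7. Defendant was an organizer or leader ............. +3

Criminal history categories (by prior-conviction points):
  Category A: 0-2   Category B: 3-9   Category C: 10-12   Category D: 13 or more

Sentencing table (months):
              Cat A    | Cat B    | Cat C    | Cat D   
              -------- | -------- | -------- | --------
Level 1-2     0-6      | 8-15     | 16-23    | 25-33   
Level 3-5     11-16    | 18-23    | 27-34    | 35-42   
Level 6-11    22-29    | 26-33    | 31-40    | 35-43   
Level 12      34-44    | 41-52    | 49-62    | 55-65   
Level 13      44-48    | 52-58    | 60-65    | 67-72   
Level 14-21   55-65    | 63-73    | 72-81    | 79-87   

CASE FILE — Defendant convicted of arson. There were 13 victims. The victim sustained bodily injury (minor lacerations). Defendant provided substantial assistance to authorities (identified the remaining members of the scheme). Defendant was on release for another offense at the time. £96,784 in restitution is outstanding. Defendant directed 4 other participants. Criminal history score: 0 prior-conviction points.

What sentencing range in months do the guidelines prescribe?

Base offense level for arson: 13.
S1 applies: 13 + 1 = 14.
S2 applies: 14 − 3 = 11.
S3 does not apply.
S4 applies (level before this adjustment is 11 ≥ 8, so +5): 11 + 5 = 16.
S5 applies (level before this adjustment is 16 ≥ 11, so +4): 16 + 4 = 20.
S6 applies: 20 + 2 = 22.
S7 applies: 22 + 3 = 25.
Level 25 exceeds the maximum of 21; capped at 21.
Final offense level: 21.
Criminal history: 0 prior points → Category A (0-2).
Level 21 falls in the 14-21 band.
Grid: Level 14-21 × Category A = 55-65 months.

55-65 months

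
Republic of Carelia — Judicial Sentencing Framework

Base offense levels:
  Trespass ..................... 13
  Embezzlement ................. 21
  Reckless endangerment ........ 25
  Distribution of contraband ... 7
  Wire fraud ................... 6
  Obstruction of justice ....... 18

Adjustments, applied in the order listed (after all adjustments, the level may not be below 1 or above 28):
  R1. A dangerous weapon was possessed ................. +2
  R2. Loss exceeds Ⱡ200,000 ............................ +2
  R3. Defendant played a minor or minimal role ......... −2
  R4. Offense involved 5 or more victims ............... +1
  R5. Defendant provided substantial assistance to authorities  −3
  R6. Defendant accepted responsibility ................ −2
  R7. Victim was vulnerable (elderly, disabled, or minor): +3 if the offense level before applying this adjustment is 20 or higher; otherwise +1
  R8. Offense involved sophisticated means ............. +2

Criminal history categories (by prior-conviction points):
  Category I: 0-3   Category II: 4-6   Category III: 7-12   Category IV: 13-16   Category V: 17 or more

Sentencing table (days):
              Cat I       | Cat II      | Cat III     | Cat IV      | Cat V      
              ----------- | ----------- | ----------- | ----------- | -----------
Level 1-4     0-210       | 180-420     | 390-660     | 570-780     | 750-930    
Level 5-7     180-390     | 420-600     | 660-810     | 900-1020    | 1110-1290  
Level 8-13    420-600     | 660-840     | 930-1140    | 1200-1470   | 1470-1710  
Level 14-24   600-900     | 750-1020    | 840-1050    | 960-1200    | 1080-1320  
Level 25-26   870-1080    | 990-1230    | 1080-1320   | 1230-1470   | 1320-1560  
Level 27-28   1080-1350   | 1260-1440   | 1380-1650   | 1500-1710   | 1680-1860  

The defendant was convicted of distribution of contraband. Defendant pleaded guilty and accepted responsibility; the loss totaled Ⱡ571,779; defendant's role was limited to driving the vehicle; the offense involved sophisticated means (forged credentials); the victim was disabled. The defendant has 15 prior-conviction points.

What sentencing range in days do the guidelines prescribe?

1200-1470 days

Base offense level for distribution of contraband: 7.
R1 does not apply.
R2 applies: 7 + 2 = 9.
R3 applies: 9 − 2 = 7.
R5 does not apply.
R6 applies: 7 − 2 = 5.
R7 applies (level before this adjustment is 5 < 20, so +1): 5 + 1 = 6.
R8 applies: 6 + 2 = 8.
Final offense level: 8.
Criminal history: 15 prior points → Category IV (13-16).
Level 8 falls in the 8-13 band.
Grid: Level 8-13 × Category IV = 1200-1470 days.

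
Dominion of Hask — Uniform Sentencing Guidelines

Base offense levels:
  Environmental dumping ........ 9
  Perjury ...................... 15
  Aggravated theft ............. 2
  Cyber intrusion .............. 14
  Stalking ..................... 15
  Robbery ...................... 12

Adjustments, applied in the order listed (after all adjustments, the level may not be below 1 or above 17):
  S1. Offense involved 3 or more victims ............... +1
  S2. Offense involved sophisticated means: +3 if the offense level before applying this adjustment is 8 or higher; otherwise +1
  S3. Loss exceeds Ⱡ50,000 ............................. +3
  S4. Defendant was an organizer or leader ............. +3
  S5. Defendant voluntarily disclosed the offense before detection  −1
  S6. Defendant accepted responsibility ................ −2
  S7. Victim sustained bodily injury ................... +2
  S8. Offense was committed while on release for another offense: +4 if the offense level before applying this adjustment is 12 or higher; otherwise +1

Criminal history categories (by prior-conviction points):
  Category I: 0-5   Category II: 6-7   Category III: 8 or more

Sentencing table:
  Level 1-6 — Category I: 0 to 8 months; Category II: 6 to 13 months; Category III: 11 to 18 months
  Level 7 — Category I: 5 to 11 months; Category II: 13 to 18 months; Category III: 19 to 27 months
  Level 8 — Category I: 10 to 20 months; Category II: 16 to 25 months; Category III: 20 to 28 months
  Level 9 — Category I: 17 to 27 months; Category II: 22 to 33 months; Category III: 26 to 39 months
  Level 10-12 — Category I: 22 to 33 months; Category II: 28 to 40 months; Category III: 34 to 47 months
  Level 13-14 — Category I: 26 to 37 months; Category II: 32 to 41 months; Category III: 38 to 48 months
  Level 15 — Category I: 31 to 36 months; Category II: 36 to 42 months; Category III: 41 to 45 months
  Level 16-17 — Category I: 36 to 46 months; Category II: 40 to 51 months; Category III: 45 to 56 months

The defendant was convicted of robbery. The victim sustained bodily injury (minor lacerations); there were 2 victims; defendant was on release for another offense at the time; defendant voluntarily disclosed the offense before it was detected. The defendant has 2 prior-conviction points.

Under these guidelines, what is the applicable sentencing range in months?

36-46 months

Base offense level for robbery: 12.
S1 does not apply.
S2 does not apply.
S5 applies: 12 − 1 = 11.
S6 does not apply.
S7 applies: 11 + 2 = 13.
S8 applies (level before this adjustment is 13 ≥ 12, so +4): 13 + 4 = 17.
Final offense level: 17.
Criminal history: 2 prior points → Category I (0-5).
Level 17 falls in the 16-17 band.
Grid: Level 16-17 × Category I = 36-46 months.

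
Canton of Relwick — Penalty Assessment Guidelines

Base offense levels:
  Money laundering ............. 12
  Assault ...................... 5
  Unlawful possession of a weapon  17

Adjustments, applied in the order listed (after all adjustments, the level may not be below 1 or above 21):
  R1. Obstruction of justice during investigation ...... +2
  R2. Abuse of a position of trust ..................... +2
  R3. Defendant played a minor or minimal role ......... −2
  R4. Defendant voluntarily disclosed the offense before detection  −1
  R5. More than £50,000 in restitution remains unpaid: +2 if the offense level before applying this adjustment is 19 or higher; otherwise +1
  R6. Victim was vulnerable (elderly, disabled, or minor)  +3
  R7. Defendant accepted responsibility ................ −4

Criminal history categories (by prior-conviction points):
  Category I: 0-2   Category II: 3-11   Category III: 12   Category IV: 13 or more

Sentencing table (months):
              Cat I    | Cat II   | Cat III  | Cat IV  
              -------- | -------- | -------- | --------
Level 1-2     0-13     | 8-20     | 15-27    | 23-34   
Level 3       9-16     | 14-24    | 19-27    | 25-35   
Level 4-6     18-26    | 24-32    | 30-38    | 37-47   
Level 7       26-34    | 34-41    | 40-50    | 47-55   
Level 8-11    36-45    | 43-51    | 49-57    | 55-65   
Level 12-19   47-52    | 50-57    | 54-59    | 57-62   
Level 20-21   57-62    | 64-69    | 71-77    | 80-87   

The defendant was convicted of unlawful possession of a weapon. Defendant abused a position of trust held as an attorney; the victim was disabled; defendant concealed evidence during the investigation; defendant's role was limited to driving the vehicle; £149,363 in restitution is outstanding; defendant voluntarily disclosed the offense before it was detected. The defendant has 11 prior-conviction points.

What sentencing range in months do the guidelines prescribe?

64-69 months

Base offense level for unlawful possession of a weapon: 17.
R1 applies: 17 + 2 = 19.
R2 applies: 19 + 2 = 21.
R3 applies: 21 − 2 = 19.
R4 applies: 19 − 1 = 18.
R5 applies (level before this adjustment is 18 < 19, so +1): 18 + 1 = 19.
R6 applies: 19 + 3 = 22.
R7 does not apply.
Level 22 exceeds the maximum of 21; capped at 21.
Final offense level: 21.
Criminal history: 11 prior points → Category II (3-11).
Level 21 falls in the 20-21 band.
Grid: Level 20-21 × Category II = 64-69 months.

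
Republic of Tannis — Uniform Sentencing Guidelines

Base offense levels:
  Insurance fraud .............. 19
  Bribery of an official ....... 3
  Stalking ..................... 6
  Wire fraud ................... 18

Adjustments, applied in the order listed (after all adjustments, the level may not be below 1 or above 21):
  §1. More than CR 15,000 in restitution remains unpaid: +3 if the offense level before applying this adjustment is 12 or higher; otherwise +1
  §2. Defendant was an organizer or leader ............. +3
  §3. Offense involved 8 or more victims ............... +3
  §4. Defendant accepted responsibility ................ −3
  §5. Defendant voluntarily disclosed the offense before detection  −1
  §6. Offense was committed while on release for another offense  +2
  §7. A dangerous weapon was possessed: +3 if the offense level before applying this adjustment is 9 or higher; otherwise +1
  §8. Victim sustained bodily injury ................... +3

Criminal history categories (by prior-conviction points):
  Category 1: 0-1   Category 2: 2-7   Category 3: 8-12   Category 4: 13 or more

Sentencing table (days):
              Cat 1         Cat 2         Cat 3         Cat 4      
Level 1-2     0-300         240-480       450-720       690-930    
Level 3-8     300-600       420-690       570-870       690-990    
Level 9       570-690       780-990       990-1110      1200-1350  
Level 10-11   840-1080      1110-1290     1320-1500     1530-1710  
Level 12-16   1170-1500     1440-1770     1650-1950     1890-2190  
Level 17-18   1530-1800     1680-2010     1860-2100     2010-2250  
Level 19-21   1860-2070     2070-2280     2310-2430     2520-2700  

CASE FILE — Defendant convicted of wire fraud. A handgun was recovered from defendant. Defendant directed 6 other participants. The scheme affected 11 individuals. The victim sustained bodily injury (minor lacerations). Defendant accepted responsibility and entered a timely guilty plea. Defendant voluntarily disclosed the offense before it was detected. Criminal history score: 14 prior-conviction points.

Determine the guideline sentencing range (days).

2520-2700 days

Base offense level for wire fraud: 18.
§2 applies: 18 + 3 = 21.
§3 applies: 21 + 3 = 24.
§4 applies: 24 − 3 = 21.
§5 applies: 21 − 1 = 20.
§7 applies (level before this adjustment is 20 ≥ 9, so +3): 20 + 3 = 23.
§8 applies: 23 + 3 = 26.
Level 26 exceeds the maximum of 21; capped at 21.
Final offense level: 21.
Criminal history: 14 prior points → Category 4 (13+).
Level 21 falls in the 19-21 band.
Grid: Level 19-21 × Category 4 = 2520-2700 days.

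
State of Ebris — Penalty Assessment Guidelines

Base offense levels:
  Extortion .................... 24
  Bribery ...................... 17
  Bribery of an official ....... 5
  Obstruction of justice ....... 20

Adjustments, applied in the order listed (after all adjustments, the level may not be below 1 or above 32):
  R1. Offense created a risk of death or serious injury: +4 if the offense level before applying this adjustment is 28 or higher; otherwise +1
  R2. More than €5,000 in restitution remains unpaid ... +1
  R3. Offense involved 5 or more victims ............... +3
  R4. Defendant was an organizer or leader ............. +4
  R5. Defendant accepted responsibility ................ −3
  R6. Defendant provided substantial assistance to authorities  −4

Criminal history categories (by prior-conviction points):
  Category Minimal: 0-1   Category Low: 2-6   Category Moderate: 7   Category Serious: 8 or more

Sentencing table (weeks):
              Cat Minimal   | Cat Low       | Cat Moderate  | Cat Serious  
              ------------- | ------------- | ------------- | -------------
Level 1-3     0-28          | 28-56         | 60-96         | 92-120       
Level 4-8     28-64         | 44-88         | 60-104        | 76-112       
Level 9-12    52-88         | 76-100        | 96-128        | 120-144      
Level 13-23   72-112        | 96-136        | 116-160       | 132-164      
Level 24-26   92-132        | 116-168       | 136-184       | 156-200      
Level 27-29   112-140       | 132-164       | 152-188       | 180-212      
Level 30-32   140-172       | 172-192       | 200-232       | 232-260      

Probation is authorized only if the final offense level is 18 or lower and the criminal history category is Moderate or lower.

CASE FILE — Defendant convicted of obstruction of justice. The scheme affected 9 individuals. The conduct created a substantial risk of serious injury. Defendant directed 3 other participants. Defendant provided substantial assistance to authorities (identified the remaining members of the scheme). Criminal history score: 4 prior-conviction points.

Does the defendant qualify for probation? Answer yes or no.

Base offense level for obstruction of justice: 20.
R1 applies (level before this adjustment is 20 < 28, so +1): 20 + 1 = 21.
R3 applies: 21 + 3 = 24.
R4 applies: 24 + 4 = 28.
R5 does not apply.
R6 applies: 28 − 4 = 24.
Final offense level: 24.
Criminal history: 4 prior points → Category Low (2-6).
Level 24 falls in the 24-26 band.
Grid: Level 24-26 × Category Low = 116-168 weeks.
Probation check: level 24 > 18 and category Low ≤ Moderate → not eligible.

No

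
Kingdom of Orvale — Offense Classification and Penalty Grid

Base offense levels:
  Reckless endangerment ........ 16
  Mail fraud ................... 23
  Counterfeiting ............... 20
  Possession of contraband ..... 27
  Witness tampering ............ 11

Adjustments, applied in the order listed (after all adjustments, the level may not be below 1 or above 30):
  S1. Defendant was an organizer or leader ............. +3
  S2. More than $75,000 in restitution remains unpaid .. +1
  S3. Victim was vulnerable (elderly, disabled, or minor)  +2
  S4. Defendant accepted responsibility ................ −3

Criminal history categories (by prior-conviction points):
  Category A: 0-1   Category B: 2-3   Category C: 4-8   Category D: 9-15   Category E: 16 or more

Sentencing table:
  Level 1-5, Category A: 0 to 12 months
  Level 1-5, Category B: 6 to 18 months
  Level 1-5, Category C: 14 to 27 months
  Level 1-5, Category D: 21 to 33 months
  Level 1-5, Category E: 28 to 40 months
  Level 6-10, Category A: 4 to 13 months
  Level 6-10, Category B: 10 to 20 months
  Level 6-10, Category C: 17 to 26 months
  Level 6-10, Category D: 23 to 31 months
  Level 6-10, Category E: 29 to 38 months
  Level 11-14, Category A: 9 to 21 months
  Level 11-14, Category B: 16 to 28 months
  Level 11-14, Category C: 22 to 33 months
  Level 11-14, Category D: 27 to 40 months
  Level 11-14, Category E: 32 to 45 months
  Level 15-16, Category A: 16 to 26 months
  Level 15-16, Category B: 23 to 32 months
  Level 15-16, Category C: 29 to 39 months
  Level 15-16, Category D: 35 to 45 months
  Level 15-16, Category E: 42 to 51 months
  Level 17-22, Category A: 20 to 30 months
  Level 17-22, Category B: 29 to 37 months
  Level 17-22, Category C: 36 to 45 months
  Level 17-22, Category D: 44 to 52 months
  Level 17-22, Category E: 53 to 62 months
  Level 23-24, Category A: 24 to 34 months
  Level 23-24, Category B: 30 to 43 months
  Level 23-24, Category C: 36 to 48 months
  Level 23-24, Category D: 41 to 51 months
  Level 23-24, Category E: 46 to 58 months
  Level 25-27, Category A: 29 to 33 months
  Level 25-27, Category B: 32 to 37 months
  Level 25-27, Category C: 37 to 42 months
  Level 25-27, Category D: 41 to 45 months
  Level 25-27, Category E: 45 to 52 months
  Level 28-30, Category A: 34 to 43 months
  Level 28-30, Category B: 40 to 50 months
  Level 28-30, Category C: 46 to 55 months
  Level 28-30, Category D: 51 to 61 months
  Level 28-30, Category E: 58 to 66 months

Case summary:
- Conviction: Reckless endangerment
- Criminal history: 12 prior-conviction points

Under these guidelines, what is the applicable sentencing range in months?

35-45 months

Base offense level for reckless endangerment: 16.
Final offense level: 16.
Criminal history: 12 prior points → Category D (9-15).
Level 16 falls in the 15-16 band.
Grid: Level 15-16 × Category D = 35-45 months.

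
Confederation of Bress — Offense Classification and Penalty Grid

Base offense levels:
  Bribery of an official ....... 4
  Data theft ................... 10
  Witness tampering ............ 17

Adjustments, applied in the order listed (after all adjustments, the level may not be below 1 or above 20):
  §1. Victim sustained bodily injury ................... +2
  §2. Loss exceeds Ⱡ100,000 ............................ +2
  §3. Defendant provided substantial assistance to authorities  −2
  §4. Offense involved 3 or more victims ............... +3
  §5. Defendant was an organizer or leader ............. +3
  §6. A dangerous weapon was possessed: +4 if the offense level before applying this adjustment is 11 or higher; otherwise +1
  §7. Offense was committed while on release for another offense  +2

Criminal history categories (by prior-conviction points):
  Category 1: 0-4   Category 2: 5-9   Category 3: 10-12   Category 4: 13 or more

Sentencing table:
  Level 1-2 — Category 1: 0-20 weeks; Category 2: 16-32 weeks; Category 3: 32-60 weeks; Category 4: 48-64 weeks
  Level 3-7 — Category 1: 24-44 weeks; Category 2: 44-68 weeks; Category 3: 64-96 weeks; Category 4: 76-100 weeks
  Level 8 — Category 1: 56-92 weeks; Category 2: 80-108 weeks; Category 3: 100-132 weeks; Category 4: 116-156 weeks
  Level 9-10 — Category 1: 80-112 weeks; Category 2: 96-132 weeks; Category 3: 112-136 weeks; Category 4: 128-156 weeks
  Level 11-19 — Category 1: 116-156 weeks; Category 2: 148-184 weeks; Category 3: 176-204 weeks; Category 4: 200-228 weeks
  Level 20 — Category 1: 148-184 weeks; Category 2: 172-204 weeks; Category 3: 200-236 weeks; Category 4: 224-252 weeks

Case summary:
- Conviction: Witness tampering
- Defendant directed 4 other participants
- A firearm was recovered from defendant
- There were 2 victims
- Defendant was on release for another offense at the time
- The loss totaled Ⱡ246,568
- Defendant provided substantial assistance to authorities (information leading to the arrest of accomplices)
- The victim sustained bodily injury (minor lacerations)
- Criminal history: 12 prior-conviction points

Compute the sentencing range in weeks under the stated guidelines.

Base offense level for witness tampering: 17.
§1 applies: 17 + 2 = 19.
§2 applies: 19 + 2 = 21.
§3 applies: 21 − 2 = 19.
§5 applies: 19 + 3 = 22.
§6 applies (level before this adjustment is 22 ≥ 11, so +4): 22 + 4 = 26.
§7 applies: 26 + 2 = 28.
Level 28 exceeds the maximum of 20; capped at 20.
Final offense level: 20.
Criminal history: 12 prior points → Category 3 (10-12).
Level 20 falls in the 20 band.
Grid: Level 20 × Category 3 = 200-236 weeks.

200-236 weeks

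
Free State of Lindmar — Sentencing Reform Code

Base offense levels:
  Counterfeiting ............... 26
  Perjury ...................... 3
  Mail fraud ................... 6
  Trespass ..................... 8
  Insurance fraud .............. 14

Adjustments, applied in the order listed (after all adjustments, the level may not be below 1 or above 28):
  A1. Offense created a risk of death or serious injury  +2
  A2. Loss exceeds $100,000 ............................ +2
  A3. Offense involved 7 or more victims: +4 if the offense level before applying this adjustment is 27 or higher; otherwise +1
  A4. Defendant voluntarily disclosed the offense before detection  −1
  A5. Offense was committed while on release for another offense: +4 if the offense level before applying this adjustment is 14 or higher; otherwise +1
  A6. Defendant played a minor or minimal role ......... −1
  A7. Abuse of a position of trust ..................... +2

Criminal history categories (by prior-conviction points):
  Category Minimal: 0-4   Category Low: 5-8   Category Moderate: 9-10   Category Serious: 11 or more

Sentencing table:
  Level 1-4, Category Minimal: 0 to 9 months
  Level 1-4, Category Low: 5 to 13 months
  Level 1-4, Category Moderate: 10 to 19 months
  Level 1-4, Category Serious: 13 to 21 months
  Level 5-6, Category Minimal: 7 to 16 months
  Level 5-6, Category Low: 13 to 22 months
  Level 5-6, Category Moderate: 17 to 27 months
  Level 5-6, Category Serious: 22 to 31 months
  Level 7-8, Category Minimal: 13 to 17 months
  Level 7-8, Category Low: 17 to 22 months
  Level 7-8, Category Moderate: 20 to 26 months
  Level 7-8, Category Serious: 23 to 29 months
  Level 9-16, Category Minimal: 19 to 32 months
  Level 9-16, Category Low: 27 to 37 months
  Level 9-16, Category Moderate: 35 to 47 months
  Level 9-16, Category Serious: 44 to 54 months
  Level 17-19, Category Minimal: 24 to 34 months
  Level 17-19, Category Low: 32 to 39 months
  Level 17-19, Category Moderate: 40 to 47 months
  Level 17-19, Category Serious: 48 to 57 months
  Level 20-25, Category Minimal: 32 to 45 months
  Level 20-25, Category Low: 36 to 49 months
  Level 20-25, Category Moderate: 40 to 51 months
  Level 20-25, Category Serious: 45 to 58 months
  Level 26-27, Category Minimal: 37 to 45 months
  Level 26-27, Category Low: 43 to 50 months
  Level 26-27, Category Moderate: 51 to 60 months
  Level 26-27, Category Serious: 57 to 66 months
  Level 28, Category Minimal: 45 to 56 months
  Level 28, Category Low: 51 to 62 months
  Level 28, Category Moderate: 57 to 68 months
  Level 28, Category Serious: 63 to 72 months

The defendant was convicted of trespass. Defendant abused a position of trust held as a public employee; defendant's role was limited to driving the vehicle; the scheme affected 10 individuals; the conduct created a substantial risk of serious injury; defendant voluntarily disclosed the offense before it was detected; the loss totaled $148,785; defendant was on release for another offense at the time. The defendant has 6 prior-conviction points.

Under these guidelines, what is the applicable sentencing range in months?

Base offense level for trespass: 8.
A1 applies: 8 + 2 = 10.
A2 applies: 10 + 2 = 12.
A3 applies (level before this adjustment is 12 < 27, so +1): 12 + 1 = 13.
A4 applies: 13 − 1 = 12.
A5 applies (level before this adjustment is 12 < 14, so +1): 12 + 1 = 13.
A6 applies: 13 − 1 = 12.
A7 applies: 12 + 2 = 14.
Final offense level: 14.
Criminal history: 6 prior points → Category Low (5-8).
Level 14 falls in the 9-16 band.
Grid: Level 9-16 × Category Low = 27-37 months.

27-37 months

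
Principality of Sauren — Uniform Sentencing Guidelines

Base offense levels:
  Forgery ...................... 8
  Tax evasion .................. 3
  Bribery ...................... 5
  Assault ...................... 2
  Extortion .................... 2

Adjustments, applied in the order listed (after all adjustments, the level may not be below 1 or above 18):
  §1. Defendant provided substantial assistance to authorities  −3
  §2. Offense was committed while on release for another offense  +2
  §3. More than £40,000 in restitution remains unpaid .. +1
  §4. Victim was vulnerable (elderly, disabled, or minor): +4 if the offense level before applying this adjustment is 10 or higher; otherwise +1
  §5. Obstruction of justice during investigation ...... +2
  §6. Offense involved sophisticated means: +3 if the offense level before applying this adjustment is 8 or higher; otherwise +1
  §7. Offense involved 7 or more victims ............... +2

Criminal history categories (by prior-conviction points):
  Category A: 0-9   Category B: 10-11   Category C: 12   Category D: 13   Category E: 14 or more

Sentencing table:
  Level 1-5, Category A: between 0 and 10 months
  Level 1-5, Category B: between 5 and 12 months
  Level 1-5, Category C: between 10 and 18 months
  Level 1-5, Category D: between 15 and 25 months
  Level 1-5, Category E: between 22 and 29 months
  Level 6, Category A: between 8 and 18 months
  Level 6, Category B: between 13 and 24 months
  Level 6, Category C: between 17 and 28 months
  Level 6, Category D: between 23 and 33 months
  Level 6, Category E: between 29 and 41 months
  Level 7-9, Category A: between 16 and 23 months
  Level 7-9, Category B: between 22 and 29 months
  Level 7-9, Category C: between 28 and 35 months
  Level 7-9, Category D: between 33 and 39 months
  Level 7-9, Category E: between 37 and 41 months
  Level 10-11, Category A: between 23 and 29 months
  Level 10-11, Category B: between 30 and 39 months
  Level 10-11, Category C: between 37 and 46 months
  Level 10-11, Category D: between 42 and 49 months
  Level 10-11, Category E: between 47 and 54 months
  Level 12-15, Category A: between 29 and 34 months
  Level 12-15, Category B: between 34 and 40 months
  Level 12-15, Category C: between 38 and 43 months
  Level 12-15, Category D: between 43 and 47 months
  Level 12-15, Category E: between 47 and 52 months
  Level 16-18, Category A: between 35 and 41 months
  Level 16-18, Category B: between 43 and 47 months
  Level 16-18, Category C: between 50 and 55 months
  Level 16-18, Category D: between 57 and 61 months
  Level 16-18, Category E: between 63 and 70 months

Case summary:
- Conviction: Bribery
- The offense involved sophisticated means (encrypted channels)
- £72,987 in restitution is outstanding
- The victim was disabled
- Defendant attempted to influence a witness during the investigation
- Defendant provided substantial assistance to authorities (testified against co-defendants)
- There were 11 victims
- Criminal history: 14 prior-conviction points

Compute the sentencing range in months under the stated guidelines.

Base offense level for bribery: 5.
§1 applies: 5 − 3 = 2.
§3 applies: 2 + 1 = 3.
§4 applies (level before this adjustment is 3 < 10, so +1): 3 + 1 = 4.
§5 applies: 4 + 2 = 6.
§6 applies (level before this adjustment is 6 < 8, so +1): 6 + 1 = 7.
§7 applies: 7 + 2 = 9.
Final offense level: 9.
Criminal history: 14 prior points → Category E (14+).
Level 9 falls in the 7-9 band.
Grid: Level 7-9 × Category E = 37-41 months.

37-41 months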